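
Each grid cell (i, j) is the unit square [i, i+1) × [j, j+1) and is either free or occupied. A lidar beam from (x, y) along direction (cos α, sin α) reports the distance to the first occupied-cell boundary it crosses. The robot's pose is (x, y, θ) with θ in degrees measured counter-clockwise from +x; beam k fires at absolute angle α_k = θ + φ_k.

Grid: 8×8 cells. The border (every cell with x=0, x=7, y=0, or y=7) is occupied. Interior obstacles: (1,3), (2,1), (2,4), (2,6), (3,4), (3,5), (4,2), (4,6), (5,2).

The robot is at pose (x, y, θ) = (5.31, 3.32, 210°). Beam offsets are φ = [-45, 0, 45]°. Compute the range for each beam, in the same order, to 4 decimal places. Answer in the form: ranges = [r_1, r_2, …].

beam 1: φ=-45°, α=165°
  d=(-0.9659,0.2588)  start (5,3)  tX=0.3209 tY=2.6273  stride 1/|dx|=1.0353 1/|dy|=3.8637
    cross x-line → (4,3), t=0.3209
    cross x-line → (3,3), t=1.3562
    cross x-line → (2,3), t=2.3915
    cross y-line → (2,4), t=2.6273 (wall)
  → r_1 = 2.6273
beam 2: φ=0°, α=210°
  d=(-0.8660,-0.5000)  start (5,3)  tX=0.3580 tY=0.6400  stride 1/|dx|=1.1547 1/|dy|=2.0000
    cross x-line → (4,3), t=0.3580
    cross y-line → (4,2), t=0.6400 (wall)
  → r_2 = 0.6400
beam 3: φ=45°, α=255°
  d=(-0.2588,-0.9659)  start (5,3)  tX=1.1977 tY=0.3313  stride 1/|dx|=3.8637 1/|dy|=1.0353
    cross y-line → (5,2), t=0.3313 (wall)
  → r_3 = 0.3313

ranges = [2.6273, 0.6400, 0.3313]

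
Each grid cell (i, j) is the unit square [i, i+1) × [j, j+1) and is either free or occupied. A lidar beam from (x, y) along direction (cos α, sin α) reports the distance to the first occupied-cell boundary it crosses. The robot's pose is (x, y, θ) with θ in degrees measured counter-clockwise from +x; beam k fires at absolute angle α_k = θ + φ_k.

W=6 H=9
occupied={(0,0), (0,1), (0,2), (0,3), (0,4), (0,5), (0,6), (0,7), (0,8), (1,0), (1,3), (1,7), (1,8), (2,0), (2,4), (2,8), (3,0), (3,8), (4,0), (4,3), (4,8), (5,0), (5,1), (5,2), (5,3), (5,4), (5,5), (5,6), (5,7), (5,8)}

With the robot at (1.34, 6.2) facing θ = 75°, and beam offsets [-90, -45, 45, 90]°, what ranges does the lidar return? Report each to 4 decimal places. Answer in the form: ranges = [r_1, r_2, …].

ranges = [3.7891, 3.6000, 0.6800, 0.3520]

beam 1: φ=-90°, α=345°
  cosα=0.9659 sinα=-0.2588 | (1,6) | tMaxX 0.6833 tMaxY 0.7727 | tΔX 1.0353 tΔY 3.8637
    t=0.6833 [x] (2,6)
    t=0.7727 [y] (2,5)
    t=1.7186 [x] (3,5)
    t=2.7538 [x] (4,5)
    t=3.7891 [x] (5,5) — stop
  → r_1 = 3.7891
beam 2: φ=-45°, α=30°
  cosα=0.8660 sinα=0.5000 | (1,6) | tMaxX 0.7621 tMaxY 1.6000 | tΔX 1.1547 tΔY 2.0000
    t=0.7621 [x] (2,6)
    t=1.6000 [y] (2,7)
    t=1.9168 [x] (3,7)
    t=3.0715 [x] (4,7)
    t=3.6000 [y] (4,8) — stop
  → r_2 = 3.6000
beam 3: φ=45°, α=120°
  cosα=-0.5000 sinα=0.8660 | (1,6) | tMaxX 0.6800 tMaxY 0.9238 | tΔX 2.0000 tΔY 1.1547
    t=0.6800 [x] (0,6) — stop
  → r_3 = 0.6800
beam 4: φ=90°, α=165°
  cosα=-0.9659 sinα=0.2588 | (1,6) | tMaxX 0.3520 tMaxY 3.0910 | tΔX 1.0353 tΔY 3.8637
    t=0.3520 [x] (0,6) — stop
  → r_4 = 0.3520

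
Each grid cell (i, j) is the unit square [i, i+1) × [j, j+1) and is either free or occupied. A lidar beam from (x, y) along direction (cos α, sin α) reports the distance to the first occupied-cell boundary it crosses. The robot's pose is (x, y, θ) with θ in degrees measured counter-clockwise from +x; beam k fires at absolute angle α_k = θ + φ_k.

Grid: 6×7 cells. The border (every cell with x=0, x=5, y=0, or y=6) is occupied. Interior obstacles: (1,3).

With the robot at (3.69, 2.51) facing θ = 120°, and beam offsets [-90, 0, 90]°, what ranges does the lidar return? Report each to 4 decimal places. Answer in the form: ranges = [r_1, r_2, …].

ranges = [1.5127, 4.0299, 3.0200]

beam 1: φ=-90°, α=30°
  d=(0.8660,0.5000)  start (3,2)  tX=0.3580 tY=0.9800  stride 1/|dx|=1.1547 1/|dy|=2.0000
    cross x-line → (4,2), t=0.3580
    cross y-line → (4,3), t=0.9800
    cross x-line → (5,3), t=1.5127 (wall)
  → r_1 = 1.5127
beam 2: φ=0°, α=120°
  d=(-0.5000,0.8660)  start (3,2)  tX=1.3800 tY=0.5658  stride 1/|dx|=2.0000 1/|dy|=1.1547
    cross y-line → (3,3), t=0.5658
    cross x-line → (2,3), t=1.3800
    cross y-line → (2,4), t=1.7205
    cross y-line → (2,5), t=2.8752
    cross x-line → (1,5), t=3.3800
    cross y-line → (1,6), t=4.0299 (wall)
  → r_2 = 4.0299
beam 3: φ=90°, α=210°
  d=(-0.8660,-0.5000)  start (3,2)  tX=0.7967 tY=1.0200  stride 1/|dx|=1.1547 1/|dy|=2.0000
    cross x-line → (2,2), t=0.7967
    cross y-line → (2,1), t=1.0200
    cross x-line → (1,1), t=1.9514
    cross y-line → (1,0), t=3.0200 (wall)
  → r_3 = 3.0200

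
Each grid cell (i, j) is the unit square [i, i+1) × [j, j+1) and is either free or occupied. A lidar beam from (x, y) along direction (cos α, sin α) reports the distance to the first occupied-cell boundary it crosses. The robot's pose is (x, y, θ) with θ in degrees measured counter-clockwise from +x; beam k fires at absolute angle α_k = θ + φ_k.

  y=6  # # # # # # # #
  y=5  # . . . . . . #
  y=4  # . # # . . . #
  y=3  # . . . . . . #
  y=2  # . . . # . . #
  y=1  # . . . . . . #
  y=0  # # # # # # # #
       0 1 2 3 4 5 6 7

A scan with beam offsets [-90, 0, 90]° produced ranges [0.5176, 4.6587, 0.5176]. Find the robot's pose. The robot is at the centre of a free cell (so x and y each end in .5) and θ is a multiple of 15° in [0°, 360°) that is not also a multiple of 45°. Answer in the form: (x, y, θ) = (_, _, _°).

The pose lattice has 27·16 = 432 candidates. Test each by forward raycasting.
  (5.5, 2.5, 105°): beam 1 = 1.5529 ≠ 0.5176 ✗
  (6.5, 3.5, 195°): beam 1 = 2.5882 ≠ 0.5176 ✗
  (1.5, 1.5, 150°): beam 1 = 2.8868 ≠ 0.5176 ✗
  (4.5, 4.5, 330°): beam 1 = 4.0415 ≠ 0.5176 ✗
  (5.5, 1.5, 165°): beam 1 = 4.6587 ≠ 0.5176 ✗
  …
  (2.5, 5.5, 345°): r_1=0.5176, r_2=4.6587, r_3=0.5176 — all match ✓
Unique over the lattice → pose = (2.5, 5.5, 345°).

(x, y, θ) = (2.5, 5.5, 345°)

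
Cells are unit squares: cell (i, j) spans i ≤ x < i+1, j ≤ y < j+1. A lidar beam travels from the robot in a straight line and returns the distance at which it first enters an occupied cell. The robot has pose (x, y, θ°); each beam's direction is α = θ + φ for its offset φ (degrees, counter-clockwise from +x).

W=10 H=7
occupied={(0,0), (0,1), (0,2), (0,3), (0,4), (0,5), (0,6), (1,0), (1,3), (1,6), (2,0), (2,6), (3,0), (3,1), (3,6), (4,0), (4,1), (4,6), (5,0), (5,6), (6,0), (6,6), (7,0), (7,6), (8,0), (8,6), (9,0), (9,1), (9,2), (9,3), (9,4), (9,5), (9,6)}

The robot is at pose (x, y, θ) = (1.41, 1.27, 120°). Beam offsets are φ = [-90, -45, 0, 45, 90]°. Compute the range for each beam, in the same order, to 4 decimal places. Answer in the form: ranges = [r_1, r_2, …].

ranges = [8.7642, 1.7910, 0.8200, 0.4245, 0.4734]

beam 1: φ=-90°, α=30°
  cosα=0.8660 sinα=0.5000 | (1,1) | tMaxX 0.6813 tMaxY 1.4600 | tΔX 1.1547 tΔY 2.0000
    t=0.6813 [x] (2,1)
    t=1.4600 [y] (2,2)
    t=1.8360 [x] (3,2)
    t=2.9907 [x] (4,2)
    t=3.4600 [y] (4,3)
    t=4.1454 [x] (5,3)
    t=5.3001 [x] (6,3)
    t=5.4600 [y] (6,4)
    t=6.4548 [x] (7,4)
    t=7.4600 [y] (7,5)
    t=7.6095 [x] (8,5)
    t=8.7642 [x] (9,5) — stop
  → r_1 = 8.7642
beam 2: φ=-45°, α=75°
  cosα=0.2588 sinα=0.9659 | (1,1) | tMaxX 2.2796 tMaxY 0.7558 | tΔX 3.8637 tΔY 1.0353
    t=0.7558 [y] (1,2)
    t=1.7910 [y] (1,3) — stop
  → r_2 = 1.7910
beam 3: φ=0°, α=120°
  cosα=-0.5000 sinα=0.8660 | (1,1) | tMaxX 0.8200 tMaxY 0.8429 | tΔX 2.0000 tΔY 1.1547
    t=0.8200 [x] (0,1) — stop
  → r_3 = 0.8200
beam 4: φ=45°, α=165°
  cosα=-0.9659 sinα=0.2588 | (1,1) | tMaxX 0.4245 tMaxY 2.8205 | tΔX 1.0353 tΔY 3.8637
    t=0.4245 [x] (0,1) — stop
  → r_4 = 0.4245
beam 5: φ=90°, α=210°
  cosα=-0.8660 sinα=-0.5000 | (1,1) | tMaxX 0.4734 tMaxY 0.5400 | tΔX 1.1547 tΔY 2.0000
    t=0.4734 [x] (0,1) — stop
  → r_5 = 0.4734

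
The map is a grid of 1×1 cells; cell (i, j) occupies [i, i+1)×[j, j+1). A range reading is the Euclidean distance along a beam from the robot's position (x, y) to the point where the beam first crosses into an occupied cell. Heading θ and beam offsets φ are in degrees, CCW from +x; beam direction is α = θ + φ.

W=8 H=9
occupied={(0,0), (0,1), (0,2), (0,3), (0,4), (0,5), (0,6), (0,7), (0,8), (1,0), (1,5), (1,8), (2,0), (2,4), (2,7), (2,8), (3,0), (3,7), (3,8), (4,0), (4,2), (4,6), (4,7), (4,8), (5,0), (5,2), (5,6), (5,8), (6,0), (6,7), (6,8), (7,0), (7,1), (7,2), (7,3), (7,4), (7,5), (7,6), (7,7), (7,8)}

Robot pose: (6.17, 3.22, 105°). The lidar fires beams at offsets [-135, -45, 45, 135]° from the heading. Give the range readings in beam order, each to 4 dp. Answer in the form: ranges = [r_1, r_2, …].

beam 1: φ=-135°, α=330°
  cosα=0.8660 sinα=-0.5000 | (6,3) | tMaxX 0.9584 tMaxY 0.4400 | tΔX 1.1547 tΔY 2.0000
    t=0.4400 [y] (6,2)
    t=0.9584 [x] (7,2) — stop
  → r_1 = 0.9584
beam 2: φ=-45°, α=60°
  cosα=0.5000 sinα=0.8660 | (6,3) | tMaxX 1.6600 tMaxY 0.9007 | tΔX 2.0000 tΔY 1.1547
    t=0.9007 [y] (6,4)
    t=1.6600 [x] (7,4) — stop
  → r_2 = 1.6600
beam 3: φ=45°, α=150°
  cosα=-0.8660 sinα=0.5000 | (6,3) | tMaxX 0.1963 tMaxY 1.5600 | tΔX 1.1547 tΔY 2.0000
    t=0.1963 [x] (5,3)
    t=1.3510 [x] (4,3)
    t=1.5600 [y] (4,4)
    t=2.5057 [x] (3,4)
    t=3.5600 [y] (3,5)
    t=3.6604 [x] (2,5)
    t=4.8151 [x] (1,5) — stop
  → r_3 = 4.8151
beam 4: φ=135°, α=240°
  cosα=-0.5000 sinα=-0.8660 | (6,3) | tMaxX 0.3400 tMaxY 0.2540 | tΔX 2.0000 tΔY 1.1547
    t=0.2540 [y] (6,2)
    t=0.3400 [x] (5,2) — stop
  → r_4 = 0.3400

ranges = [0.9584, 1.6600, 4.8151, 0.3400]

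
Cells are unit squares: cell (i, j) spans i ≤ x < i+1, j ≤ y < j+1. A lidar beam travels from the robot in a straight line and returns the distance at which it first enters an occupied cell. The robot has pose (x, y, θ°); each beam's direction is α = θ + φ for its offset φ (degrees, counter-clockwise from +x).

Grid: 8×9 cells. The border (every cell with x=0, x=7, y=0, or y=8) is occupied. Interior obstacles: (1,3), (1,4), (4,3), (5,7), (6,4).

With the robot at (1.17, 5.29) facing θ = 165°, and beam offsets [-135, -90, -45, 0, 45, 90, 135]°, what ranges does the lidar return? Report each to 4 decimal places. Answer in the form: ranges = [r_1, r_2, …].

beam 1: φ=-135°, α=30°
  dir = (cos 30°, sin 30°) = (0.8660, 0.5000); from cell (1,5)
  next x-line at t=0.9584, next y-line at t=1.4200; Δt_x=1.1547, Δt_y=2.0000
    x: enter (2,5) at t=0.9584
    y: enter (2,6) at t=1.4200
    x: enter (3,6) at t=2.1131
    x: enter (4,6) at t=3.2678
    y: enter (4,7) at t=3.4200
    x: enter (5,7) at t=4.4225 ← occupied
  → r_1 = 4.4225
beam 2: φ=-90°, α=75°
  dir = (cos 75°, sin 75°) = (0.2588, 0.9659); from cell (1,5)
  next x-line at t=3.2069, next y-line at t=0.7350; Δt_x=3.8637, Δt_y=1.0353
    y: enter (1,6) at t=0.7350
    y: enter (1,7) at t=1.7703
    y: enter (1,8) at t=2.8056 ← occupied
  → r_2 = 2.8056
beam 3: φ=-45°, α=120°
  dir = (cos 120°, sin 120°) = (-0.5000, 0.8660); from cell (1,5)
  next x-line at t=0.3400, next y-line at t=0.8198; Δt_x=2.0000, Δt_y=1.1547
    x: enter (0,5) at t=0.3400 ← occupied
  → r_3 = 0.3400
beam 4: φ=0°, α=165°
  dir = (cos 165°, sin 165°) = (-0.9659, 0.2588); from cell (1,5)
  next x-line at t=0.1760, next y-line at t=2.7432; Δt_x=1.0353, Δt_y=3.8637
    x: enter (0,5) at t=0.1760 ← occupied
  → r_4 = 0.1760
beam 5: φ=45°, α=210°
  dir = (cos 210°, sin 210°) = (-0.8660, -0.5000); from cell (1,5)
  next x-line at t=0.1963, next y-line at t=0.5800; Δt_x=1.1547, Δt_y=2.0000
    x: enter (0,5) at t=0.1963 ← occupied
  → r_5 = 0.1963
beam 6: φ=90°, α=255°
  dir = (cos 255°, sin 255°) = (-0.2588, -0.9659); from cell (1,5)
  next x-line at t=0.6568, next y-line at t=0.3002; Δt_x=3.8637, Δt_y=1.0353
    y: enter (1,4) at t=0.3002 ← occupied
  → r_6 = 0.3002
beam 7: φ=135°, α=300°
  dir = (cos 300°, sin 300°) = (0.5000, -0.8660); from cell (1,5)
  next x-line at t=1.6600, next y-line at t=0.3349; Δt_x=2.0000, Δt_y=1.1547
    y: enter (1,4) at t=0.3349 ← occupied
  → r_7 = 0.3349

ranges = [4.4225, 2.8056, 0.3400, 0.1760, 0.1963, 0.3002, 0.3349]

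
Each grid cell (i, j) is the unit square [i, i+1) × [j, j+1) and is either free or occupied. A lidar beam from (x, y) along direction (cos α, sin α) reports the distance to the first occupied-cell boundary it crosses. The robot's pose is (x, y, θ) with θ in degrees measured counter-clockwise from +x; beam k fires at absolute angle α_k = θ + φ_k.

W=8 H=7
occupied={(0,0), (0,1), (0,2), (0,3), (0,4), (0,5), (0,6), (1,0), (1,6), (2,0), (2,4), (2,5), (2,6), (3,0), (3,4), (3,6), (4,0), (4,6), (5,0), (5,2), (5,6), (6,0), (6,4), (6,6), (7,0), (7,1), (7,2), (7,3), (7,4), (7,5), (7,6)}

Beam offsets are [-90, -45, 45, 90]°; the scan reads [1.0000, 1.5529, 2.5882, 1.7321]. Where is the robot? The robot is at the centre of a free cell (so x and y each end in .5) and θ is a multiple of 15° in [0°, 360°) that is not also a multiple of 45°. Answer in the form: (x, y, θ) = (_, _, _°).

Enumerate (i+0.5, j+0.5, θ) over the 25 free cells and 16 admissible headings. For each, cast all 4 beams and compare to the given ranges.
  (4.5, 4.5, 300°): beam 1 = 0.5774 ≠ 1.0000 ✗
  (5.5, 4.5, 210°): beam 1 = 1.7321 ≠ 1.0000 ✗
  (5.5, 3.5, 300°): beam 1 = 5.0000 ≠ 1.0000 ✗
  …
  (4.5, 5.5, 240°): r_1=1.0000, r_2=1.5529, r_3=2.5882, r_4=1.7321 — all match ✓
No second candidate reproduces the full scan.

(x, y, θ) = (4.5, 5.5, 240°)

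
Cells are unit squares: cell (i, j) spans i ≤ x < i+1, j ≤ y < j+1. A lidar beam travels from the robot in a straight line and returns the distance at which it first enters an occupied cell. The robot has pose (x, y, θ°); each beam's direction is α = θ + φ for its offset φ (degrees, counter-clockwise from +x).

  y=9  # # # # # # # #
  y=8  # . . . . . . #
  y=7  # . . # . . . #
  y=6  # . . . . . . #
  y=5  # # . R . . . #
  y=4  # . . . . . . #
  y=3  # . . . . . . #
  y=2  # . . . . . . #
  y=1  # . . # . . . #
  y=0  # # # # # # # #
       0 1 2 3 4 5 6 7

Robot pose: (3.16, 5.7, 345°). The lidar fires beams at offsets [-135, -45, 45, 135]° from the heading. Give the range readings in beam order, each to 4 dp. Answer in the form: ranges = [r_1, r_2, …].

beam 1: φ=-135°, α=210°
  cosα=-0.8660 sinα=-0.5000 | (3,5) | tMaxX 0.1848 tMaxY 1.4000 | tΔX 1.1547 tΔY 2.0000
    t=0.1848 [x] (2,5)
    t=1.3395 [x] (1,5) — stop
  → r_1 = 1.3395
beam 2: φ=-45°, α=300°
  cosα=0.5000 sinα=-0.8660 | (3,5) | tMaxX 1.6800 tMaxY 0.8083 | tΔX 2.0000 tΔY 1.1547
    t=0.8083 [y] (3,4)
    t=1.6800 [x] (4,4)
    t=1.9630 [y] (4,3)
    t=3.1177 [y] (4,2)
    t=3.6800 [x] (5,2)
    t=4.2724 [y] (5,1)
    t=5.4271 [y] (5,0) — stop
  → r_2 = 5.4271
beam 3: φ=45°, α=30°
  cosα=0.8660 sinα=0.5000 | (3,5) | tMaxX 0.9699 tMaxY 0.6000 | tΔX 1.1547 tΔY 2.0000
    t=0.6000 [y] (3,6)
    t=0.9699 [x] (4,6)
    t=2.1246 [x] (5,6)
    t=2.6000 [y] (5,7)
    t=3.2793 [x] (6,7)
    t=4.4341 [x] (7,7) — stop
  → r_3 = 4.4341
beam 4: φ=135°, α=120°
  cosα=-0.5000 sinα=0.8660 | (3,5) | tMaxX 0.3200 tMaxY 0.3464 | tΔX 2.0000 tΔY 1.1547
    t=0.3200 [x] (2,5)
    t=0.3464 [y] (2,6)
    t=1.5011 [y] (2,7)
    t=2.3200 [x] (1,7)
    t=2.6558 [y] (1,8)
    t=3.8105 [y] (1,9) — stop
  → r_4 = 3.8105

ranges = [1.3395, 5.4271, 4.4341, 3.8105]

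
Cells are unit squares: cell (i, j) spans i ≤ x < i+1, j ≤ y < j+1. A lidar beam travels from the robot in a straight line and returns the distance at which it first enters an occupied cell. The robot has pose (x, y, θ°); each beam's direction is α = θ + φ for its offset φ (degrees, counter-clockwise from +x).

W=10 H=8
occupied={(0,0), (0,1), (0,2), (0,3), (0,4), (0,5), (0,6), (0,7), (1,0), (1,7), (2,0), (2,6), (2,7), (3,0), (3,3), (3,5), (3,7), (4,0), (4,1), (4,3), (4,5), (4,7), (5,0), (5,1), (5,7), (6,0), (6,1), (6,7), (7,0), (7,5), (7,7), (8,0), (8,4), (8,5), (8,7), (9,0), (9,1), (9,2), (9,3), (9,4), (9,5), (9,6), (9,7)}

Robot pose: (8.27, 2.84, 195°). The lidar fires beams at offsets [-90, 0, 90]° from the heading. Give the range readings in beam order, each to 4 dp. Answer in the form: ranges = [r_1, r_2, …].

ranges = [2.2362, 3.2455, 1.9049]

beam 1: φ=-90°, α=105°
  dir = (cos 105°, sin 105°) = (-0.2588, 0.9659); from cell (8,2)
  next x-line at t=1.0432, next y-line at t=0.1656; Δt_x=3.8637, Δt_y=1.0353
    y: enter (8,3) at t=0.1656
    x: enter (7,3) at t=1.0432
    y: enter (7,4) at t=1.2009
    y: enter (7,5) at t=2.2362 ← occupied
  → r_1 = 2.2362
beam 2: φ=0°, α=195°
  dir = (cos 195°, sin 195°) = (-0.9659, -0.2588); from cell (8,2)
  next x-line at t=0.2795, next y-line at t=3.2455; Δt_x=1.0353, Δt_y=3.8637
    x: enter (7,2) at t=0.2795
    x: enter (6,2) at t=1.3148
    x: enter (5,2) at t=2.3501
    y: enter (5,1) at t=3.2455 ← occupied
  → r_2 = 3.2455
beam 3: φ=90°, α=285°
  dir = (cos 285°, sin 285°) = (0.2588, -0.9659); from cell (8,2)
  next x-line at t=2.8205, next y-line at t=0.8696; Δt_x=3.8637, Δt_y=1.0353
    y: enter (8,1) at t=0.8696
    y: enter (8,0) at t=1.9049 ← occupied
  → r_3 = 1.9049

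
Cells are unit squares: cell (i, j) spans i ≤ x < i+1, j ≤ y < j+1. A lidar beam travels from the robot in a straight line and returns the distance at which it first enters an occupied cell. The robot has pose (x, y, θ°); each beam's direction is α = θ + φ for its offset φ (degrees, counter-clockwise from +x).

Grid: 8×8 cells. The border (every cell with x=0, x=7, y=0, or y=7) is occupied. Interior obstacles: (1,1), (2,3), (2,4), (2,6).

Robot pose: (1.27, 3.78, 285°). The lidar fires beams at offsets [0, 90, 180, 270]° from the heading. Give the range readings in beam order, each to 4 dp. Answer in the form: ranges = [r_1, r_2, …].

ranges = [1.8428, 0.7558, 1.0432, 0.2795]

beam 1: φ=0°, α=285°
  direction (0.2588, -0.9659); cell (1,3); t to first gridline: x 2.8205, y 0.8075 (then +3.8637 / +1.0353)
    (1,2) via y @ 0.8075
    (1,1) via y @ 1.8428  # hit
  → r_1 = 1.8428
beam 2: φ=90°, α=15°
  direction (0.9659, 0.2588); cell (1,3); t to first gridline: x 0.7558, y 0.8500 (then +1.0353 / +3.8637)
    (2,3) via x @ 0.7558  # hit
  → r_2 = 0.7558
beam 3: φ=180°, α=105°
  direction (-0.2588, 0.9659); cell (1,3); t to first gridline: x 1.0432, y 0.2278 (then +3.8637 / +1.0353)
    (1,4) via y @ 0.2278
    (0,4) via x @ 1.0432  # hit
  → r_3 = 1.0432
beam 4: φ=270°, α=195°
  direction (-0.9659, -0.2588); cell (1,3); t to first gridline: x 0.2795, y 3.0137 (then +1.0353 / +3.8637)
    (0,3) via x @ 0.2795  # hit
  → r_4 = 0.2795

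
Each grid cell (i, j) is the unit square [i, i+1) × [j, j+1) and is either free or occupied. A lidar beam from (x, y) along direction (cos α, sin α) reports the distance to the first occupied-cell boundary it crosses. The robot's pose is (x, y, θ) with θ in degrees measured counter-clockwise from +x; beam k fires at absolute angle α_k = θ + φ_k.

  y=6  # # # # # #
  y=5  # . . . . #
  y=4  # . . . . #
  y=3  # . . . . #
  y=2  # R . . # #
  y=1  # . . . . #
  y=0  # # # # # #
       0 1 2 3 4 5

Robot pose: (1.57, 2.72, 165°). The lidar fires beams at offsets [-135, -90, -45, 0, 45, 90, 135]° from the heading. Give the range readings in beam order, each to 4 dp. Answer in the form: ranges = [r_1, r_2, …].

ranges = [3.9606, 3.3957, 1.1400, 0.5901, 0.6582, 1.7807, 1.9861]

beam 1: φ=-135°, α=30°
  d=(0.8660,0.5000)  start (1,2)  tX=0.4965 tY=0.5600  stride 1/|dx|=1.1547 1/|dy|=2.0000
    cross x-line → (2,2), t=0.4965
    cross y-line → (2,3), t=0.5600
    cross x-line → (3,3), t=1.6512
    cross y-line → (3,4), t=2.5600
    cross x-line → (4,4), t=2.8059
    cross x-line → (5,4), t=3.9606 (wall)
  → r_1 = 3.9606
beam 2: φ=-90°, α=75°
  d=(0.2588,0.9659)  start (1,2)  tX=1.6614 tY=0.2899  stride 1/|dx|=3.8637 1/|dy|=1.0353
    cross y-line → (1,3), t=0.2899
    cross y-line → (1,4), t=1.3252
    cross x-line → (2,4), t=1.6614
    cross y-line → (2,5), t=2.3604
    cross y-line → (2,6), t=3.3957 (wall)
  → r_2 = 3.3957
beam 3: φ=-45°, α=120°
  d=(-0.5000,0.8660)  start (1,2)  tX=1.1400 tY=0.3233  stride 1/|dx|=2.0000 1/|dy|=1.1547
    cross y-line → (1,3), t=0.3233
    cross x-line → (0,3), t=1.1400 (wall)
  → r_3 = 1.1400
beam 4: φ=0°, α=165°
  d=(-0.9659,0.2588)  start (1,2)  tX=0.5901 tY=1.0818  stride 1/|dx|=1.0353 1/|dy|=3.8637
    cross x-line → (0,2), t=0.5901 (wall)
  → r_4 = 0.5901
beam 5: φ=45°, α=210°
  d=(-0.8660,-0.5000)  start (1,2)  tX=0.6582 tY=1.4400  stride 1/|dx|=1.1547 1/|dy|=2.0000
    cross x-line → (0,2), t=0.6582 (wall)
  → r_5 = 0.6582
beam 6: φ=90°, α=255°
  d=(-0.2588,-0.9659)  start (1,2)  tX=2.2023 tY=0.7454  stride 1/|dx|=3.8637 1/|dy|=1.0353
    cross y-line → (1,1), t=0.7454
    cross y-line → (1,0), t=1.7807 (wall)
  → r_6 = 1.7807
beam 7: φ=135°, α=300°
  d=(0.5000,-0.8660)  start (1,2)  tX=0.8600 tY=0.8314  stride 1/|dx|=2.0000 1/|dy|=1.1547
    cross y-line → (1,1), t=0.8314
    cross x-line → (2,1), t=0.8600
    cross y-line → (2,0), t=1.9861 (wall)
  → r_7 = 1.9861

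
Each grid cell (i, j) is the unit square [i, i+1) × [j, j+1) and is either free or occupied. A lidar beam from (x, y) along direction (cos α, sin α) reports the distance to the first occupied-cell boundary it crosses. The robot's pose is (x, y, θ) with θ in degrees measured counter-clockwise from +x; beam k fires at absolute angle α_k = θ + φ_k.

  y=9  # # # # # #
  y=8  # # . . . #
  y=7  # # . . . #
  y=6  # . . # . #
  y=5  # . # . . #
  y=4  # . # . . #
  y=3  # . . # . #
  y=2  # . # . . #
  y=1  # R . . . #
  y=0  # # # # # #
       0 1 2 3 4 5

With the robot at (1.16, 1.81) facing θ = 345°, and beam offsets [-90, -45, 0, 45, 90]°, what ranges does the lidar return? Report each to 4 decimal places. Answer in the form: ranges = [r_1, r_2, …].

beam 1: φ=-90°, α=255°
  direction (-0.2588, -0.9659); cell (1,1); t to first gridline: x 0.6182, y 0.8386 (then +3.8637 / +1.0353)
    (0,1) via x @ 0.6182  # hit
  → r_1 = 0.6182
beam 2: φ=-45°, α=300°
  direction (0.5000, -0.8660); cell (1,1); t to first gridline: x 1.6800, y 0.9353 (then +2.0000 / +1.1547)
    (1,0) via y @ 0.9353  # hit
  → r_2 = 0.9353
beam 3: φ=0°, α=345°
  direction (0.9659, -0.2588); cell (1,1); t to first gridline: x 0.8696, y 3.1296 (then +1.0353 / +3.8637)
    (2,1) via x @ 0.8696
    (3,1) via x @ 1.9049
    (4,1) via x @ 2.9402
    (4,0) via y @ 3.1296  # hit
  → r_3 = 3.1296
beam 4: φ=45°, α=30°
  direction (0.8660, 0.5000); cell (1,1); t to first gridline: x 0.9699, y 0.3800 (then +1.1547 / +2.0000)
    (1,2) via y @ 0.3800
    (2,2) via x @ 0.9699  # hit
  → r_4 = 0.9699
beam 5: φ=90°, α=75°
  direction (0.2588, 0.9659); cell (1,1); t to first gridline: x 3.2455, y 0.1967 (then +3.8637 / +1.0353)
    (1,2) via y @ 0.1967
    (1,3) via y @ 1.2320
    (1,4) via y @ 2.2673
    (2,4) via x @ 3.2455  # hit
  → r_5 = 3.2455

ranges = [0.6182, 0.9353, 3.1296, 0.9699, 3.2455]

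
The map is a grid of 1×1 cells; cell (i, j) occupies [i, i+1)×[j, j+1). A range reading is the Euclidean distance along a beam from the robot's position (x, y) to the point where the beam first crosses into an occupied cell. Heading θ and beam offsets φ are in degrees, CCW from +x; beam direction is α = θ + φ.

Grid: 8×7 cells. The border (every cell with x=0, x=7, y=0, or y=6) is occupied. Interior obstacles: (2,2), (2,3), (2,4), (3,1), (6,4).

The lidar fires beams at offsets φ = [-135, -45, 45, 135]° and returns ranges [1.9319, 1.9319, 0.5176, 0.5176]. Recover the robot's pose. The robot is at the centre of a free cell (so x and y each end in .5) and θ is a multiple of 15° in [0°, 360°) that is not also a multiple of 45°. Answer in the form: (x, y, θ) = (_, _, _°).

(x, y, θ) = (1.5, 5.5, 60°)

Enumerate (i+0.5, j+0.5, θ) over the 25 free cells and 16 admissible headings. For each, cast all 4 beams and compare to the given ranges.
  (3.5, 2.5, 330°): beam 1 = 0.5176 ≠ 1.9319 ✗
  (5.5, 2.5, 150°): beam 1 = 1.5529 ≠ 1.9319 ✗
  (4.5, 1.5, 105°): beam 1 = 1.0000 ≠ 1.9319 ✗
  (3.5, 2.5, 150°): beam 1 = 3.6235 ≠ 1.9319 ✗
  …
  (1.5, 5.5, 60°): r_1=1.9319, r_2=1.9319, r_3=0.5176, r_4=0.5176 — all match ✓
No second candidate reproduces the full scan.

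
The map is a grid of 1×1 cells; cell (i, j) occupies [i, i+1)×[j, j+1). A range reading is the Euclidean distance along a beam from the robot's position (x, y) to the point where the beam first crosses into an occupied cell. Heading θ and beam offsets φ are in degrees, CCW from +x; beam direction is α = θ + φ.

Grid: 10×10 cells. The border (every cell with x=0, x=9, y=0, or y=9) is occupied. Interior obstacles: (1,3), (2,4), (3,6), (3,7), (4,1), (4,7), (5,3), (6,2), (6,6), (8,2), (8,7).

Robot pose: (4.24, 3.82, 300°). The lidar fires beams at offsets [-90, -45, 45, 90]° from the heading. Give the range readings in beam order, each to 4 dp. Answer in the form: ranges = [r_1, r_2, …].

ranges = [3.7412, 2.9195, 0.7868, 5.4964]

beam 1: φ=-90°, α=210°
  direction (-0.8660, -0.5000); cell (4,3); t to first gridline: x 0.2771, y 1.6400 (then +1.1547 / +2.0000)
    (3,3) via x @ 0.2771
    (2,3) via x @ 1.4318
    (2,2) via y @ 1.6400
    (1,2) via x @ 2.5865
    (1,1) via y @ 3.6400
    (0,1) via x @ 3.7412  # hit
  → r_1 = 3.7412
beam 2: φ=-45°, α=255°
  direction (-0.2588, -0.9659); cell (4,3); t to first gridline: x 0.9273, y 0.8489 (then +3.8637 / +1.0353)
    (4,2) via y @ 0.8489
    (3,2) via x @ 0.9273
    (3,1) via y @ 1.8842
    (3,0) via y @ 2.9195  # hit
  → r_2 = 2.9195
beam 3: φ=45°, α=345°
  direction (0.9659, -0.2588); cell (4,3); t to first gridline: x 0.7868, y 3.1682 (then +1.0353 / +3.8637)
    (5,3) via x @ 0.7868  # hit
  → r_3 = 0.7868
beam 4: φ=90°, α=30°
  direction (0.8660, 0.5000); cell (4,3); t to first gridline: x 0.8776, y 0.3600 (then +1.1547 / +2.0000)
    (4,4) via y @ 0.3600
    (5,4) via x @ 0.8776
    (6,4) via x @ 2.0323
    (6,5) via y @ 2.3600
    (7,5) via x @ 3.1870
    (8,5) via x @ 4.3417
    (8,6) via y @ 4.3600
    (9,6) via x @ 5.4964  # hit
  → r_4 = 5.4964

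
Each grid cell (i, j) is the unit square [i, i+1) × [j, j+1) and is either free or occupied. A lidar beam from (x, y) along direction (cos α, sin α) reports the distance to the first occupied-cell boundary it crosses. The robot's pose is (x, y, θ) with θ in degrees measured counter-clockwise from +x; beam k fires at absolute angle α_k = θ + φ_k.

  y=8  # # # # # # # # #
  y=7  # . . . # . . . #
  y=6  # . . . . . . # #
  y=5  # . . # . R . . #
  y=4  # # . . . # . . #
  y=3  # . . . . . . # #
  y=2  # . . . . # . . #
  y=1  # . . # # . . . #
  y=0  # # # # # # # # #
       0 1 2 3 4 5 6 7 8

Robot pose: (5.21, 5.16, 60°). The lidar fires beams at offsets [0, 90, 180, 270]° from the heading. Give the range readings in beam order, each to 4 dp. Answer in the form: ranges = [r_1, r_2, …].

ranges = [3.2793, 1.3972, 0.1848, 0.3200]

beam 1: φ=0°, α=60°
  cosα=0.5000 sinα=0.8660 | (5,5) | tMaxX 1.5800 tMaxY 0.9699 | tΔX 2.0000 tΔY 1.1547
    t=0.9699 [y] (5,6)
    t=1.5800 [x] (6,6)
    t=2.1246 [y] (6,7)
    t=3.2793 [y] (6,8) — stop
  → r_1 = 3.2793
beam 2: φ=90°, α=150°
  cosα=-0.8660 sinα=0.5000 | (5,5) | tMaxX 0.2425 tMaxY 1.6800 | tΔX 1.1547 tΔY 2.0000
    t=0.2425 [x] (4,5)
    t=1.3972 [x] (3,5) — stop
  → r_2 = 1.3972
beam 3: φ=180°, α=240°
  cosα=-0.5000 sinα=-0.8660 | (5,5) | tMaxX 0.4200 tMaxY 0.1848 | tΔX 2.0000 tΔY 1.1547
    t=0.1848 [y] (5,4) — stop
  → r_3 = 0.1848
beam 4: φ=270°, α=330°
  cosα=0.8660 sinα=-0.5000 | (5,5) | tMaxX 0.9122 tMaxY 0.3200 | tΔX 1.1547 tΔY 2.0000
    t=0.3200 [y] (5,4) — stop
  → r_4 = 0.3200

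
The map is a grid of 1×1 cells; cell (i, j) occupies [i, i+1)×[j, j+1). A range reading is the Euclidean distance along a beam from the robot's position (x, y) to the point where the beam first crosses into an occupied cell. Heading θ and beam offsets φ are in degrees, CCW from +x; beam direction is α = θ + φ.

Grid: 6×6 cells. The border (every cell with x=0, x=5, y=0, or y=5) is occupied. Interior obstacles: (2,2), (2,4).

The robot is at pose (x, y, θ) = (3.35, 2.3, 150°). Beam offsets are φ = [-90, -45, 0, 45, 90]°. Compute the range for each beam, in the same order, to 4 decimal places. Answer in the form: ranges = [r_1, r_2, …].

ranges = [3.1177, 1.7600, 0.4041, 0.3623, 1.5011]

beam 1: φ=-90°, α=60°
  cosα=0.5000 sinα=0.8660 | (3,2) | tMaxX 1.3000 tMaxY 0.8083 | tΔX 2.0000 tΔY 1.1547
    t=0.8083 [y] (3,3)
    t=1.3000 [x] (4,3)
    t=1.9630 [y] (4,4)
    t=3.1177 [y] (4,5) — stop
  → r_1 = 3.1177
beam 2: φ=-45°, α=105°
  cosα=-0.2588 sinα=0.9659 | (3,2) | tMaxX 1.3523 tMaxY 0.7247 | tΔX 3.8637 tΔY 1.0353
    t=0.7247 [y] (3,3)
    t=1.3523 [x] (2,3)
    t=1.7600 [y] (2,4) — stop
  → r_2 = 1.7600
beam 3: φ=0°, α=150°
  cosα=-0.8660 sinα=0.5000 | (3,2) | tMaxX 0.4041 tMaxY 1.4000 | tΔX 1.1547 tΔY 2.0000
    t=0.4041 [x] (2,2) — stop
  → r_3 = 0.4041
beam 4: φ=45°, α=195°
  cosα=-0.9659 sinα=-0.2588 | (3,2) | tMaxX 0.3623 tMaxY 1.1591 | tΔX 1.0353 tΔY 3.8637
    t=0.3623 [x] (2,2) — stop
  → r_4 = 0.3623
beam 5: φ=90°, α=240°
  cosα=-0.5000 sinα=-0.8660 | (3,2) | tMaxX 0.7000 tMaxY 0.3464 | tΔX 2.0000 tΔY 1.1547
    t=0.3464 [y] (3,1)
    t=0.7000 [x] (2,1)
    t=1.5011 [y] (2,0) — stop
  → r_5 = 1.5011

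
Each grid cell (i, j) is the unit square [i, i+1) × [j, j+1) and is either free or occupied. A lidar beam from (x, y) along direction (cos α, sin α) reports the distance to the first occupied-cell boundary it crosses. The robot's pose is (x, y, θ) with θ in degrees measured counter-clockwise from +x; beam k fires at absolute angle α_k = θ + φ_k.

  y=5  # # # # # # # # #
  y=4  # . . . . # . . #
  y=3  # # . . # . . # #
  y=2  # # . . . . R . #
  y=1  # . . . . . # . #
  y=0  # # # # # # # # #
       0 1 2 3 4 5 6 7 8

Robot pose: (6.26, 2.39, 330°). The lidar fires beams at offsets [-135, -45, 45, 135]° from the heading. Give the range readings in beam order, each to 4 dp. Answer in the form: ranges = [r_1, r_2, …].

beam 1: φ=-135°, α=195°
  d=(-0.9659,-0.2588)  start (6,2)  tX=0.2692 tY=1.5068  stride 1/|dx|=1.0353 1/|dy|=3.8637
    cross x-line → (5,2), t=0.2692
    cross x-line → (4,2), t=1.3044
    cross y-line → (4,1), t=1.5068
    cross x-line → (3,1), t=2.3397
    cross x-line → (2,1), t=3.3750
    cross x-line → (1,1), t=4.4103
    cross y-line → (1,0), t=5.3705 (wall)
  → r_1 = 5.3705
beam 2: φ=-45°, α=285°
  d=(0.2588,-0.9659)  start (6,2)  tX=2.8591 tY=0.4038  stride 1/|dx|=3.8637 1/|dy|=1.0353
    cross y-line → (6,1), t=0.4038 (wall)
  → r_2 = 0.4038
beam 3: φ=45°, α=15°
  d=(0.9659,0.2588)  start (6,2)  tX=0.7661 tY=2.3569  stride 1/|dx|=1.0353 1/|dy|=3.8637
    cross x-line → (7,2), t=0.7661
    cross x-line → (8,2), t=1.8014 (wall)
  → r_3 = 1.8014
beam 4: φ=135°, α=105°
  d=(-0.2588,0.9659)  start (6,2)  tX=1.0046 tY=0.6315  stride 1/|dx|=3.8637 1/|dy|=1.0353
    cross y-line → (6,3), t=0.6315
    cross x-line → (5,3), t=1.0046
    cross y-line → (5,4), t=1.6668 (wall)
  → r_4 = 1.6668

ranges = [5.3705, 0.4038, 1.8014, 1.6668]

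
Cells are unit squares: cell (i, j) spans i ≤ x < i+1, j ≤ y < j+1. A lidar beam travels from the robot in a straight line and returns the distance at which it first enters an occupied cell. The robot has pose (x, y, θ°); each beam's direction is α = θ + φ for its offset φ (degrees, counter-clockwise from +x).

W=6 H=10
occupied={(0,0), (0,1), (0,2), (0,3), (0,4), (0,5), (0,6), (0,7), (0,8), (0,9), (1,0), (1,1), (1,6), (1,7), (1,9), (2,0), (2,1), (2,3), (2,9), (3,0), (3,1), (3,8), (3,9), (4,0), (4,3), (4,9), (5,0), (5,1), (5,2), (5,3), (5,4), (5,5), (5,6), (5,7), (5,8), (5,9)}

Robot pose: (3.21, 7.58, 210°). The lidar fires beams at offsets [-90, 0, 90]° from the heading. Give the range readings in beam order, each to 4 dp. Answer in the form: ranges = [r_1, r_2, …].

ranges = [1.6397, 1.3972, 3.5800]

beam 1: φ=-90°, α=120°
  d=(-0.5000,0.8660)  start (3,7)  tX=0.4200 tY=0.4850  stride 1/|dx|=2.0000 1/|dy|=1.1547
    cross x-line → (2,7), t=0.4200
    cross y-line → (2,8), t=0.4850
    cross y-line → (2,9), t=1.6397 (wall)
  → r_1 = 1.6397
beam 2: φ=0°, α=210°
  d=(-0.8660,-0.5000)  start (3,7)  tX=0.2425 tY=1.1600  stride 1/|dx|=1.1547 1/|dy|=2.0000
    cross x-line → (2,7), t=0.2425
    cross y-line → (2,6), t=1.1600
    cross x-line → (1,6), t=1.3972 (wall)
  → r_2 = 1.3972
beam 3: φ=90°, α=300°
  d=(0.5000,-0.8660)  start (3,7)  tX=1.5800 tY=0.6697  stride 1/|dx|=2.0000 1/|dy|=1.1547
    cross y-line → (3,6), t=0.6697
    cross x-line → (4,6), t=1.5800
    cross y-line → (4,5), t=1.8244
    cross y-line → (4,4), t=2.9791
    cross x-line → (5,4), t=3.5800 (wall)
  → r_3 = 3.5800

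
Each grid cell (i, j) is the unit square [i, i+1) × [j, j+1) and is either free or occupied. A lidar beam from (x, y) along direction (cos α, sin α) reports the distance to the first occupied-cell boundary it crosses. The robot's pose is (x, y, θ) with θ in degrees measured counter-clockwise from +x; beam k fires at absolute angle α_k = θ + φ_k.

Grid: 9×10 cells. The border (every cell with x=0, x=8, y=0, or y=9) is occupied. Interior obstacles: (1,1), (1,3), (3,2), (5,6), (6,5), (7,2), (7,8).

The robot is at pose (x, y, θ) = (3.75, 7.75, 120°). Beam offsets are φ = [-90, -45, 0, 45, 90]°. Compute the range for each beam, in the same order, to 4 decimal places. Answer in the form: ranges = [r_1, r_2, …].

ranges = [2.5000, 1.2941, 1.4434, 2.8470, 3.1754]

beam 1: φ=-90°, α=30°
  d=(0.8660,0.5000)  start (3,7)  tX=0.2887 tY=0.5000  stride 1/|dx|=1.1547 1/|dy|=2.0000
    cross x-line → (4,7), t=0.2887
    cross y-line → (4,8), t=0.5000
    cross x-line → (5,8), t=1.4434
    cross y-line → (5,9), t=2.5000 (wall)
  → r_1 = 2.5000
beam 2: φ=-45°, α=75°
  d=(0.2588,0.9659)  start (3,7)  tX=0.9659 tY=0.2588  stride 1/|dx|=3.8637 1/|dy|=1.0353
    cross y-line → (3,8), t=0.2588
    cross x-line → (4,8), t=0.9659
    cross y-line → (4,9), t=1.2941 (wall)
  → r_2 = 1.2941
beam 3: φ=0°, α=120°
  d=(-0.5000,0.8660)  start (3,7)  tX=1.5000 tY=0.2887  stride 1/|dx|=2.0000 1/|dy|=1.1547
    cross y-line → (3,8), t=0.2887
    cross y-line → (3,9), t=1.4434 (wall)
  → r_3 = 1.4434
beam 4: φ=45°, α=165°
  d=(-0.9659,0.2588)  start (3,7)  tX=0.7765 tY=0.9659  stride 1/|dx|=1.0353 1/|dy|=3.8637
    cross x-line → (2,7), t=0.7765
    cross y-line → (2,8), t=0.9659
    cross x-line → (1,8), t=1.8117
    cross x-line → (0,8), t=2.8470 (wall)
  → r_4 = 2.8470
beam 5: φ=90°, α=210°
  d=(-0.8660,-0.5000)  start (3,7)  tX=0.8660 tY=1.5000  stride 1/|dx|=1.1547 1/|dy|=2.0000
    cross x-line → (2,7), t=0.8660
    cross y-line → (2,6), t=1.5000
    cross x-line → (1,6), t=2.0207
    cross x-line → (0,6), t=3.1754 (wall)
  → r_5 = 3.1754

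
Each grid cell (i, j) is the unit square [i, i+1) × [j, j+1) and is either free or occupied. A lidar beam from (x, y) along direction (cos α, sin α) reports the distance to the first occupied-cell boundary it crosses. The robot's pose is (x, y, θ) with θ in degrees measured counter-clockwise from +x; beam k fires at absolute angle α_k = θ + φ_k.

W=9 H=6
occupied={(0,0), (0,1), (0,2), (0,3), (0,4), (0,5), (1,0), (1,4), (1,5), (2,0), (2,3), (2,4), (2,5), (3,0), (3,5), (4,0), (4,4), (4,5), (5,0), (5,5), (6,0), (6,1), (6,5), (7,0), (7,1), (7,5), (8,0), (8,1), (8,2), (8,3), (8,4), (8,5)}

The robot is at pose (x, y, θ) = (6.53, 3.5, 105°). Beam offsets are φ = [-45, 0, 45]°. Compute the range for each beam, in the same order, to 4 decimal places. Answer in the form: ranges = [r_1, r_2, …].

beam 1: φ=-45°, α=60°
  dir = (cos 60°, sin 60°) = (0.5000, 0.8660); from cell (6,3)
  next x-line at t=0.9400, next y-line at t=0.5774; Δt_x=2.0000, Δt_y=1.1547
    y: enter (6,4) at t=0.5774
    x: enter (7,4) at t=0.9400
    y: enter (7,5) at t=1.7321 ← occupied
  → r_1 = 1.7321
beam 2: φ=0°, α=105°
  dir = (cos 105°, sin 105°) = (-0.2588, 0.9659); from cell (6,3)
  next x-line at t=2.0478, next y-line at t=0.5176; Δt_x=3.8637, Δt_y=1.0353
    y: enter (6,4) at t=0.5176
    y: enter (6,5) at t=1.5529 ← occupied
  → r_2 = 1.5529
beam 3: φ=45°, α=150°
  dir = (cos 150°, sin 150°) = (-0.8660, 0.5000); from cell (6,3)
  next x-line at t=0.6120, next y-line at t=1.0000; Δt_x=1.1547, Δt_y=2.0000
    x: enter (5,3) at t=0.6120
    y: enter (5,4) at t=1.0000
    x: enter (4,4) at t=1.7667 ← occupied
  → r_3 = 1.7667

ranges = [1.7321, 1.5529, 1.7667]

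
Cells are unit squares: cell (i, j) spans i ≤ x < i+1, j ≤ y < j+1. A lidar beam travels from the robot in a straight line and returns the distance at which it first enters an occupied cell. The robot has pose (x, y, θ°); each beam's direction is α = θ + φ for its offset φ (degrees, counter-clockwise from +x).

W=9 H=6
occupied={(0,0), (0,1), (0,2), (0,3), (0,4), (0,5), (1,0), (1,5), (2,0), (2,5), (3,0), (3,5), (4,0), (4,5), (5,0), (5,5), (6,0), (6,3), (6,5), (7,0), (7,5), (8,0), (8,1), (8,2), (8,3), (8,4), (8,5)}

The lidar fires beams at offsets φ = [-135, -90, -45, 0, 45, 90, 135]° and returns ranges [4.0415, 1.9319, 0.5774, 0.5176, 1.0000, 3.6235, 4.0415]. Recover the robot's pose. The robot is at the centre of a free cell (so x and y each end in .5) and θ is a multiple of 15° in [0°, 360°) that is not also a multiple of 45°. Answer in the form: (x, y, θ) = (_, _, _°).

(x, y, θ) = (4.5, 1.5, 285°)

The pose lattice has 27·16 = 432 candidates. Test each by forward raycasting.
  (2.5, 3.5, 345°): beam 1 = 1.7321 ≠ 4.0415 ✗
  (1.5, 1.5, 120°): beam 1 = 1.9319 ≠ 4.0415 ✗
  (6.5, 1.5, 345°): beam 1 = 1.0000 ≠ 4.0415 ✗
  (2.5, 2.5, 195°): beam 1 = 2.8868 ≠ 4.0415 ✗
  …
  (4.5, 1.5, 285°): r_1=4.0415, r_2=1.9319, r_3=0.5774, r_4=0.5176, r_5=1.0000, r_6=3.6235, r_7=4.0415 — all match ✓
Only this pose fits every beam.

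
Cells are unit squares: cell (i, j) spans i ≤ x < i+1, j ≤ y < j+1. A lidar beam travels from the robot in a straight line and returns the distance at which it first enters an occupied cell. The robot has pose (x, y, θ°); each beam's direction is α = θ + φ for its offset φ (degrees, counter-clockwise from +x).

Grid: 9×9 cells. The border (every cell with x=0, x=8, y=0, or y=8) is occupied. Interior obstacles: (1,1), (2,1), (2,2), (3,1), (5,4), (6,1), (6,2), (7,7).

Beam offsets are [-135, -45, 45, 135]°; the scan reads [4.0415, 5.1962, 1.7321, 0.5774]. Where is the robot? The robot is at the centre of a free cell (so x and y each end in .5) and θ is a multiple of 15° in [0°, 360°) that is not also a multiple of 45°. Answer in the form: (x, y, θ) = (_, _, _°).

(x, y, θ) = (2.5, 3.5, 105°)

Candidates: 41 free-cell centres × 16 headings = 656 poses. Raycast each; keep the one whose scan matches to 4 dp.
  (2.5, 3.5, 15°): beam 1 = 0.5774 ≠ 4.0415 ✗
  (5.5, 3.5, 60°): beam 1 = 1.9319 ≠ 4.0415 ✗
  (2.5, 6.5, 240°): beam 1 = 1.5529 ≠ 4.0415 ✗
  …
  (2.5, 3.5, 105°): r_1=4.0415, r_2=5.1962, r_3=1.7321, r_4=0.5774 — all match ✓
Only this pose fits every beam.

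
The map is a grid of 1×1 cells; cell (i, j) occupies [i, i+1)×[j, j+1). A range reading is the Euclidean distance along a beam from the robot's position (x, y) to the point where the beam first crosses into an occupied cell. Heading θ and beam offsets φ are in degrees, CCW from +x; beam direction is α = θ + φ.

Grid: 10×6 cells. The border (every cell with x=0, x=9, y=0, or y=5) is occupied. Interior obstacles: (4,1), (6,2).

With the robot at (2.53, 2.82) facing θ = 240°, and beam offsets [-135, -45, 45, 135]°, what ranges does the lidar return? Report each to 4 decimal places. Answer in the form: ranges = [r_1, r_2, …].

ranges = [2.2569, 1.5840, 1.8842, 6.6982]

beam 1: φ=-135°, α=105°
  dir = (cos 105°, sin 105°) = (-0.2588, 0.9659); from cell (2,2)
  next x-line at t=2.0478, next y-line at t=0.1863; Δt_x=3.8637, Δt_y=1.0353
    y: enter (2,3) at t=0.1863
    y: enter (2,4) at t=1.2216
    x: enter (1,4) at t=2.0478
    y: enter (1,5) at t=2.2569 ← occupied
  → r_1 = 2.2569
beam 2: φ=-45°, α=195°
  dir = (cos 195°, sin 195°) = (-0.9659, -0.2588); from cell (2,2)
  next x-line at t=0.5487, next y-line at t=3.1682; Δt_x=1.0353, Δt_y=3.8637
    x: enter (1,2) at t=0.5487
    x: enter (0,2) at t=1.5840 ← occupied
  → r_2 = 1.5840
beam 3: φ=45°, α=285°
  dir = (cos 285°, sin 285°) = (0.2588, -0.9659); from cell (2,2)
  next x-line at t=1.8159, next y-line at t=0.8489; Δt_x=3.8637, Δt_y=1.0353
    y: enter (2,1) at t=0.8489
    x: enter (3,1) at t=1.8159
    y: enter (3,0) at t=1.8842 ← occupied
  → r_3 = 1.8842
beam 4: φ=135°, α=15°
  dir = (cos 15°, sin 15°) = (0.9659, 0.2588); from cell (2,2)
  next x-line at t=0.4866, next y-line at t=0.6955; Δt_x=1.0353, Δt_y=3.8637
    x: enter (3,2) at t=0.4866
    y: enter (3,3) at t=0.6955
    x: enter (4,3) at t=1.5219
    x: enter (5,3) at t=2.5571
    x: enter (6,3) at t=3.5924
    y: enter (6,4) at t=4.5592
    x: enter (7,4) at t=4.6277
    x: enter (8,4) at t=5.6630
    x: enter (9,4) at t=6.6982 ← occupied
  → r_4 = 6.6982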